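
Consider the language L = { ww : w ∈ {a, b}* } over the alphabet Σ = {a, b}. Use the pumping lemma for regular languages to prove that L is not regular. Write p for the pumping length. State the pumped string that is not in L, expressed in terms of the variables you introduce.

Toward a contradiction, assume L is regular with pumping length p.
Take w = a^p b^p a^p b^p = uu where u = a^pb^p; then w ∈ L and |w| = 4p ≥ p.
Write w = xyz as guaranteed by the lemma, with |xy| ≤ p and y is nonempty.
Because |xy| ≤ p and w begins with p copies of a, we have y = a^k with 1 ≤ k ≤ p.
Pump with i = 2: xy^2z = a^{p+k} b^p a^p b^p, of length 4p+k. Suppose this equals vv. The string starts with a and ends with b, so v does too; thus the boundary between the two copies of v is a b→a transition. There is exactly one such transition, at position 2p+k, so |v| = 2p+k and |vv| = 4p+2k ≠ 4p+k since k ≥ 1. So xy^2z ∉ L.
Contradiction. Therefore L is not regular.

a^{p+k} b^p a^p b^p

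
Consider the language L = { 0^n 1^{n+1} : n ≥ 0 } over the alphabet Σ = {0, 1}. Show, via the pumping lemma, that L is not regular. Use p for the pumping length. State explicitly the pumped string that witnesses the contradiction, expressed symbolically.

0^{p+k} 1^{p+1}

Assume L is regular. Let p be the pumping length given by the pumping lemma.
Choose w = 0^p 1^{p+1}, which is in L with |w| = 2p+1 ≥ p.
The pumping lemma gives a decomposition w = xyz where |xy| ≤ p and |y| ≥ 1.
Because |xy| ≤ p and w begins with p copies of 0, we have y = 0^k with 1 ≤ k ≤ p.
Pump with i = 2: xy^2z = 0^{p+k} 1^{p+1}. For this to lie in L we would need p+1 = (p+k)+1, which forces k = 0. But k ≥ 1, so xy^2z ∉ L.
This contradicts the pumping lemma, so L is not regular.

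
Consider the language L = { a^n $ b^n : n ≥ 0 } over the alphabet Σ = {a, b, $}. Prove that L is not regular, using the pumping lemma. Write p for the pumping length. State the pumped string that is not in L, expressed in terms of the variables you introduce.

Suppose for contradiction that L is regular, and let p be the pumping length.
Take w = a^p $ b^p ∈ L with |w| = 2p+1 ≥ p.
Write w = xyz as guaranteed by the lemma, with |xy| ≤ p and |y| > 0.
Because |xy| ≤ p and w begins with p copies of a, we have y = a^k with 1 ≤ k ≤ p.
Pump with i = 2: xy^2z = a^{p+k} $ b^p, which would require p+k = p. But k ≥ 1, so xy^2z ∉ L.
This contradicts the pumping lemma, so L is not regular.

a^{p+k} $ b^p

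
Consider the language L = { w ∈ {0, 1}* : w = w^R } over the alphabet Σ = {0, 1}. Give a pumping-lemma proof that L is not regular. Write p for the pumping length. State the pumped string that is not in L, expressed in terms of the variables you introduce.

0^{p+k} 1 0^p

Suppose for contradiction that L is regular, and let p be the pumping length.
Take w = 0^p 1 0^p, a palindrome of length 2p+1 ≥ p.
By the pumping lemma, w = xyz with |xy| ≤ p and |y| > 0.
Because |xy| ≤ p and w begins with p copies of 0, we have y = 0^k with 1 ≤ k ≤ p.
Pump with i = 2: xy^2z = 0^{p+k} 1 0^p. Its reverse is 0^p 1 0^{p+k}, which differs from xy^2z since k ≥ 1. So xy^2z is not a palindrome and xy^2z ∉ L.
This contradicts the pumping lemma, so L is not regular.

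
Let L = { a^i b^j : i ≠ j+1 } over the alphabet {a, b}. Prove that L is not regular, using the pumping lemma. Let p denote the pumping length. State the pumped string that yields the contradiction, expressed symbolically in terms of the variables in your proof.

a^{p+p!} b^{p+p!-1}

Suppose for contradiction that L is regular, and let p be the pumping length.
Choose w = a^p b^{p+p!-1}. Since p ≠ (p+p!-1)+1 = p+p!, w ∈ L; and |w| ≥ p.
Write w = xyz as guaranteed by the lemma, with |xy| ≤ p and y is nonempty.
Since the first p symbols of w are all a's and |xy| ≤ p, y lies entirely in the leading a-block: y = a^k for some k with 1 ≤ k ≤ p.
Since 1 ≤ k ≤ p, k divides p!; set t = 1 + p!/k. Then xy^t z has p + (p!/k)·k = p + p! copies of a. Now the a-count is p+p! and (b-count)+1 = (p+p!-1)+1 = p+p!, so i ≠ j+1 fails. So xy^t z = a^{p+p!} b^{p+p!-1} ∉ L.
Contradiction. Therefore L is not regular.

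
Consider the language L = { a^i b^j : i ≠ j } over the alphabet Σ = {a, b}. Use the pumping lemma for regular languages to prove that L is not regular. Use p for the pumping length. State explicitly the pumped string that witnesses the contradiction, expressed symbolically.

Toward a contradiction, assume L is regular with pumping length p.
Choose w = a^p b^{p+p!}. Since p ≠ p+p!, w ∈ L; and |w| ≥ p.
The pumping lemma gives a decomposition w = xyz where |xy| ≤ p and y is nonempty.
Because |xy| ≤ p and w begins with p copies of a, we have y = a^k with 1 ≤ k ≤ p.
Since 1 ≤ k ≤ p, k divides p!; set t = 1 + p!/k. Then xy^t z has p + (p!/k)·k = p + p! copies of a. Now the a-count equals the b-count, so i ≠ j fails. So xy^t z = a^{p+p!} b^{p+p!} ∉ L.
This is a contradiction; hence L is not regular.

a^{p+p!} b^{p+p!}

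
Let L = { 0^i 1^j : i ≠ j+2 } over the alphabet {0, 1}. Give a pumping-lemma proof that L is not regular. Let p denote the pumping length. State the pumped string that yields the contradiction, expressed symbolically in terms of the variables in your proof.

Assume L is regular; let p be its pumping constant.
Choose w = 0^p 1^{p+p!-2}. Since p ≠ (p+p!-2)+2 = p+p!, w ∈ L; and |w| ≥ p.
By the pumping lemma, w = xyz with |xy| ≤ p and y is nonempty.
Since the first p symbols of w are all 0's and |xy| ≤ p, y lies entirely in the leading 0-block: y = 0^k for some k with 1 ≤ k ≤ p.
Since 1 ≤ k ≤ p, k divides p!; set t = 1 + p!/k. Then xy^t z has p + (p!/k)·k = p + p! copies of 0. Now the 0-count is p+p! and (1-count)+2 = (p+p!-2)+2 = p+p!, so i ≠ j+2 fails. So xy^t z = 0^{p+p!} 1^{p+p!-2} ∉ L.
This contradicts the pumping lemma, so L is not regular.

0^{p+p!} 1^{p+p!-2}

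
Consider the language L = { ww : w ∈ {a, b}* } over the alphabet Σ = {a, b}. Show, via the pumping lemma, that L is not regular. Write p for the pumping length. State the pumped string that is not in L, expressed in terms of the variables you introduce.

Assume L is regular. Let p be the pumping length given by the pumping lemma.
Take w = a^p b^p a^p b^p = uu where u = a^pb^p; then w ∈ L and |w| = 4p ≥ p.
Write w = xyz as guaranteed by the lemma, with |xy| ≤ p and y is nonempty.
The first p characters of w are a's, so xy (and hence y) consists only of a's. Write y = a^k, 1 ≤ k ≤ p.
Pump with i = 2: xy^2z = a^{p+k} b^p a^p b^p, of length 4p+k. Suppose this equals vv. The string starts with a and ends with b, so v does too; thus the boundary between the two copies of v is a b→a transition. There is exactly one such transition, at position 2p+k, so |v| = 2p+k and |vv| = 4p+2k ≠ 4p+k since k ≥ 1. So xy^2z ∉ L.
This is a contradiction; hence L is not regular.

a^{p+k} b^p a^p b^p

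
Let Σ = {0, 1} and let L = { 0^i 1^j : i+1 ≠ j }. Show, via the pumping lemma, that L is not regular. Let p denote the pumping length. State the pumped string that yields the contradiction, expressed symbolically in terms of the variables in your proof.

Suppose for contradiction that L is regular, and let p be the pumping length.
Choose w = 0^p 1^{p+p!+1}. Since p ≠ (p+p!+1)-1 = p+p!, w ∈ L; and |w| ≥ p.
The pumping lemma gives a decomposition w = xyz where |xy| ≤ p and |y| > 0.
Since the first p symbols of w are all 0's and |xy| ≤ p, y lies entirely in the leading 0-block: y = 0^k for some k with 1 ≤ k ≤ p.
Since 1 ≤ k ≤ p, k divides p!; set t = 1 + p!/k. Then xy^t z has p + (p!/k)·k = p + p! copies of 0. Now the 0-count is p+p! and (1-count)-1 = (p+p!+1)-1 = p+p!, so i+1 ≠ j fails. So xy^t z = 0^{p+p!} 1^{p+p!+1} ∉ L.
This is a contradiction; hence L is not regular.

0^{p+p!} 1^{p+p!+1}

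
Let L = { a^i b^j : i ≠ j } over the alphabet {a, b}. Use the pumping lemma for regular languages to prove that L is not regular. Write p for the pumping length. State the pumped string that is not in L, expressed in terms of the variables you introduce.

Assume L is regular. Let p be the pumping length given by the pumping lemma.
Choose w = a^p b^{p+p!}. Since p ≠ p+p!, w ∈ L; and |w| ≥ p.
Write w = xyz as guaranteed by the lemma, with |xy| ≤ p and y is nonempty.
Since the first p symbols of w are all a's and |xy| ≤ p, y lies entirely in the leading a-block: y = a^k for some k with 1 ≤ k ≤ p.
Since 1 ≤ k ≤ p, k divides p!; set t = 1 + p!/k. Then xy^t z has p + (p!/k)·k = p + p! copies of a. Now the a-count equals the b-count, so i ≠ j fails. So xy^t z = a^{p+p!} b^{p+p!} ∉ L.
Contradiction. Therefore L is not regular.

a^{p+p!} b^{p+p!}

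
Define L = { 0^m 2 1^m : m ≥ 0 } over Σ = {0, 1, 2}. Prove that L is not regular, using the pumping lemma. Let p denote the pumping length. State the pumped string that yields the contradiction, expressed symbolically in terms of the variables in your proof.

Suppose for contradiction that L is regular, and let p be the pumping length.
Take w = 0^p 2 1^p ∈ L with |w| = 2p+1 ≥ p.
Write w = xyz as guaranteed by the lemma, with |xy| ≤ p and y is nonempty.
Because |xy| ≤ p and w begins with p copies of 0, we have y = 0^k with 1 ≤ k ≤ p.
Pump with i = 2: xy^2z = 0^{p+k} 2 1^p, which would require p+k = p. But k ≥ 1, so xy^2z ∉ L.
Contradiction. Therefore L is not regular.

0^{p+k} 2 1^p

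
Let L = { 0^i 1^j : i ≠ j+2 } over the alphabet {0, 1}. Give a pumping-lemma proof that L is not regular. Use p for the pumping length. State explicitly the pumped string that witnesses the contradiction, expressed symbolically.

Suppose for contradiction that L is regular, and let p be the pumping length.
Choose w = 0^p 1^{p+p!-2}. Since p ≠ (p+p!-2)+2 = p+p!, w ∈ L; and |w| ≥ p.
Write w = xyz as guaranteed by the lemma, with |xy| ≤ p and |y| > 0.
Since the first p symbols of w are all 0's and |xy| ≤ p, y lies entirely in the leading 0-block: y = 0^k for some k with 1 ≤ k ≤ p.
Since 1 ≤ k ≤ p, k divides p!; set t = 1 + p!/k. Then xy^t z has p + (p!/k)·k = p + p! copies of 0. Now the 0-count is p+p! and (1-count)+2 = (p+p!-2)+2 = p+p!, so i ≠ j+2 fails. So xy^t z = 0^{p+p!} 1^{p+p!-2} ∉ L.
This contradicts the pumping lemma, so L is not regular.

0^{p+p!} 1^{p+p!-2}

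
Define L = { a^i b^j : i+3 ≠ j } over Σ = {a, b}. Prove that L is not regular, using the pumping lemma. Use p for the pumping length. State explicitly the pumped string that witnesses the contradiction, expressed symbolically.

a^{p+p!} b^{p+p!+3}

Suppose for contradiction that L is regular, and let p be the pumping length.
Choose w = a^p b^{p+p!+3}. Since p ≠ (p+p!+3)-3 = p+p!, w ∈ L; and |w| ≥ p.
By the pumping lemma, w = xyz with |xy| ≤ p and y is nonempty.
Since the first p symbols of w are all a's and |xy| ≤ p, y lies entirely in the leading a-block: y = a^k for some k with 1 ≤ k ≤ p.
Since 1 ≤ k ≤ p, k divides p!; set t = 1 + p!/k. Then xy^t z has p + (p!/k)·k = p + p! copies of a. Now the a-count is p+p! and (b-count)-3 = (p+p!+3)-3 = p+p!, so i+3 ≠ j fails. So xy^t z = a^{p+p!} b^{p+p!+3} ∉ L.
Contradiction. Therefore L is not regular.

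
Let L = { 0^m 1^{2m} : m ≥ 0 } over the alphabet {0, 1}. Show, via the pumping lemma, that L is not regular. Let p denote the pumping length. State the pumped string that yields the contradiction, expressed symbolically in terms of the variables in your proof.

0^{p+k} 1^{2p}

Toward a contradiction, assume L is regular with pumping length p.
Let w = 0^p 1^{2p} ∈ L; note |w| = 3p ≥ p.
Write w = xyz as guaranteed by the lemma, with |xy| ≤ p and |y| ≥ 1.
The first p characters of w are 0's, so xy (and hence y) consists only of 0's. Write y = 0^k, 1 ≤ k ≤ p.
Pump with i = 2: xy^2z = 0^{p+k} 1^{2p}. For this to lie in L we would need 2p = 2(p+k), which forces k = 0. But k ≥ 1, so xy^2z ∉ L.
Contradiction. Therefore L is not regular.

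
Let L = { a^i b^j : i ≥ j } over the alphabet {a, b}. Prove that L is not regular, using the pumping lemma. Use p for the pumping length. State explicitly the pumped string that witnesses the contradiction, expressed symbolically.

Assume L is regular. Let p be the pumping length given by the pumping lemma.
Choose w = a^p b^p ∈ L, with |w| = 2p ≥ p.
The pumping lemma gives a decomposition w = xyz where |xy| ≤ p and y is nonempty.
The first p characters of w are a's, so xy (and hence y) consists only of a's. Write y = a^k, 1 ≤ k ≤ p.
Consider xy^0z = xz = a^{p-k} b^p. Since k ≥ 1, the a-count p-k is less than p, so i ≥ j fails; thus xz ∉ L.
This contradicts the pumping lemma, so L is not regular.

a^{p-k} b^p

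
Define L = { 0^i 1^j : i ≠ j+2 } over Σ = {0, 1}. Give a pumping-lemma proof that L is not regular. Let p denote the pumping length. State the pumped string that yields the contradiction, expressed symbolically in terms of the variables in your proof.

0^{p+p!} 1^{p+p!-2}

Assume L is regular; let p be its pumping constant.
Choose w = 0^p 1^{p+p!-2}. Since p ≠ (p+p!-2)+2 = p+p!, w ∈ L; and |w| ≥ p.
By the pumping lemma, w = xyz with |xy| ≤ p and |y| > 0.
The first p characters of w are 0's, so xy (and hence y) consists only of 0's. Write y = 0^k, 1 ≤ k ≤ p.
Since 1 ≤ k ≤ p, k divides p!; set t = 1 + p!/k. Then xy^t z has p + (p!/k)·k = p + p! copies of 0. Now the 0-count is p+p! and (1-count)+2 = (p+p!-2)+2 = p+p!, so i ≠ j+2 fails. So xy^t z = 0^{p+p!} 1^{p+p!-2} ∉ L.
This is a contradiction; hence L is not regular.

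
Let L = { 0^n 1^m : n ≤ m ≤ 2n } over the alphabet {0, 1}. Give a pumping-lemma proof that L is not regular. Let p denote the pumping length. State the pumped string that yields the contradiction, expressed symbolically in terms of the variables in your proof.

0^{p+k} 1^p

Assume L is regular. Let p be the pumping length given by the pumping lemma.
Take w = 0^p 1^p ∈ L (since p ≤ p ≤ 2p), with |w| = 2p ≥ p.
Write w = xyz as guaranteed by the lemma, with |xy| ≤ p and |y| ≥ 1.
The first p characters of w are 0's, so xy (and hence y) consists only of 0's. Write y = 0^k, 1 ≤ k ≤ p.
Pump with i = 2: xy^2z = 0^{p+k} 1^p. Now n = p+k > p = m, so the condition n ≤ m fails. Thus xy^2z ∉ L.
This is a contradiction; hence L is not regular.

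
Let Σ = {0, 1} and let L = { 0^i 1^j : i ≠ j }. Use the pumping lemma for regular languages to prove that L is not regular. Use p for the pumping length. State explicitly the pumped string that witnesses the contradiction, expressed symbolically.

0^{p+p!} 1^{p+p!}

Suppose for contradiction that L is regular, and let p be the pumping length.
Choose w = 0^p 1^{p+p!}. Since p ≠ p+p!, w ∈ L; and |w| ≥ p.
Write w = xyz as guaranteed by the lemma, with |xy| ≤ p and y is nonempty.
The first p characters of w are 0's, so xy (and hence y) consists only of 0's. Write y = 0^k, 1 ≤ k ≤ p.
Since 1 ≤ k ≤ p, k divides p!; set t = 1 + p!/k. Then xy^t z has p + (p!/k)·k = p + p! copies of 0. Now the 0-count equals the 1-count, so i ≠ j fails. So xy^t z = 0^{p+p!} 1^{p+p!} ∉ L.
This is a contradiction; hence L is not regular.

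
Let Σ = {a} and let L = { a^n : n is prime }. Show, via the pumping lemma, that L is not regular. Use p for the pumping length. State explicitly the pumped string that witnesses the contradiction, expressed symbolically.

a^{q(1+k)}

Suppose for contradiction that L is regular, and let p be the pumping length.
Let q be a prime with q ≥ p+2 (infinitely many primes exist), and take w = a^q ∈ L with |w| = q ≥ p.
Write w = xyz as guaranteed by the lemma, with |xy| ≤ p and y is nonempty.
Then y = a^k for some k with 1 ≤ k ≤ p.
Since 1 ≤ k ≤ p, |xz| = q-k. Pump with i = q+1: |xy^{q+1}z| = (q-k)+(q+1)k = q+qk = q(1+k), which is composite (both factors ≥ 2). So xy^{q+1}z = a^{q(1+k)} ∉ L.
This is a contradiction; hence L is not regular.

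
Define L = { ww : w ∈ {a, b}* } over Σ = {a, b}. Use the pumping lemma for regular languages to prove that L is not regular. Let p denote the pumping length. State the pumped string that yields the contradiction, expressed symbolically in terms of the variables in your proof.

Assume L is regular; let p be its pumping constant.
Take w = a^p b^p a^p b^p = uu where u = a^pb^p; then w ∈ L and |w| = 4p ≥ p.
By the pumping lemma, w = xyz with |xy| ≤ p and |y| ≥ 1.
Because |xy| ≤ p and w begins with p copies of a, we have y = a^k with 1 ≤ k ≤ p.
Pump with i = 2: xy^2z = a^{p+k} b^p a^p b^p, of length 4p+k. Suppose this equals vv. The string starts with a and ends with b, so v does too; thus the boundary between the two copies of v is a b→a transition. There is exactly one such transition, at position 2p+k, so |v| = 2p+k and |vv| = 4p+2k ≠ 4p+k since k ≥ 1. So xy^2z ∉ L.
This is a contradiction; hence L is not regular.

a^{p+k} b^p a^p b^p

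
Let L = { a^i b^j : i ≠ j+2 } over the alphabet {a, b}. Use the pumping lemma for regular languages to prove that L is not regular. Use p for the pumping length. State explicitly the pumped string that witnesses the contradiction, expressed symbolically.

Suppose for contradiction that L is regular, and let p be the pumping length.
Choose w = a^p b^{p+p!-2}. Since p ≠ (p+p!-2)+2 = p+p!, w ∈ L; and |w| ≥ p.
By the pumping lemma, w = xyz with |xy| ≤ p and y is nonempty.
Since the first p symbols of w are all a's and |xy| ≤ p, y lies entirely in the leading a-block: y = a^k for some k with 1 ≤ k ≤ p.
Since 1 ≤ k ≤ p, k divides p!; set t = 1 + p!/k. Then xy^t z has p + (p!/k)·k = p + p! copies of a. Now the a-count is p+p! and (b-count)+2 = (p+p!-2)+2 = p+p!, so i ≠ j+2 fails. So xy^t z = a^{p+p!} b^{p+p!-2} ∉ L.
Contradiction. Therefore L is not regular.

a^{p+p!} b^{p+p!-2}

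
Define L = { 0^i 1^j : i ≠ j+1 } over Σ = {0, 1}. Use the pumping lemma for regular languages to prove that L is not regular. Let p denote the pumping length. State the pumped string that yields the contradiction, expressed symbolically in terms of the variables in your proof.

0^{p+p!} 1^{p+p!-1}

Suppose for contradiction that L is regular, and let p be the pumping length.
Choose w = 0^p 1^{p+p!-1}. Since p ≠ (p+p!-1)+1 = p+p!, w ∈ L; and |w| ≥ p.
By the pumping lemma, w = xyz with |xy| ≤ p and y is nonempty.
The first p characters of w are 0's, so xy (and hence y) consists only of 0's. Write y = 0^k, 1 ≤ k ≤ p.
Since 1 ≤ k ≤ p, k divides p!; set t = 1 + p!/k. Then xy^t z has p + (p!/k)·k = p + p! copies of 0. Now the 0-count is p+p! and (1-count)+1 = (p+p!-1)+1 = p+p!, so i ≠ j+1 fails. So xy^t z = 0^{p+p!} 1^{p+p!-1} ∉ L.
This contradicts the pumping lemma, so L is not regular.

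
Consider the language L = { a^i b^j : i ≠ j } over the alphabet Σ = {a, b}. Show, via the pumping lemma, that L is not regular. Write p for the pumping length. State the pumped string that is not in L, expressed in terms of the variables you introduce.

a^{p+p!} b^{p+p!}

Suppose for contradiction that L is regular, and let p be the pumping length.
Choose w = a^p b^{p+p!}. Since p ≠ p+p!, w ∈ L; and |w| ≥ p.
Write w = xyz as guaranteed by the lemma, with |xy| ≤ p and |y| > 0.
The first p characters of w are a's, so xy (and hence y) consists only of a's. Write y = a^k, 1 ≤ k ≤ p.
Since 1 ≤ k ≤ p, k divides p!; set t = 1 + p!/k. Then xy^t z has p + (p!/k)·k = p + p! copies of a. Now the a-count equals the b-count, so i ≠ j fails. So xy^t z = a^{p+p!} b^{p+p!} ∉ L.
This is a contradiction; hence L is not regular.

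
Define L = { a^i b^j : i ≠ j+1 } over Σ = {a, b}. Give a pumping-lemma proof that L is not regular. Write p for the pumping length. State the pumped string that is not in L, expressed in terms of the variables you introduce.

Toward a contradiction, assume L is regular with pumping length p.
Choose w = a^p b^{p+p!-1}. Since p ≠ (p+p!-1)+1 = p+p!, w ∈ L; and |w| ≥ p.
By the pumping lemma, w = xyz with |xy| ≤ p and y is nonempty.
Since the first p symbols of w are all a's and |xy| ≤ p, y lies entirely in the leading a-block: y = a^k for some k with 1 ≤ k ≤ p.
Since 1 ≤ k ≤ p, k divides p!; set t = 1 + p!/k. Then xy^t z has p + (p!/k)·k = p + p! copies of a. Now the a-count is p+p! and (b-count)+1 = (p+p!-1)+1 = p+p!, so i ≠ j+1 fails. So xy^t z = a^{p+p!} b^{p+p!-1} ∉ L.
This is a contradiction; hence L is not regular.

a^{p+p!} b^{p+p!-1}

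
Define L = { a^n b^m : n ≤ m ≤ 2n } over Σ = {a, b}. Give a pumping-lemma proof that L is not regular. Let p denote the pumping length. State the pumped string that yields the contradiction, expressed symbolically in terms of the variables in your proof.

a^{p+k} b^p

Assume L is regular. Let p be the pumping length given by the pumping lemma.
Take w = a^p b^p ∈ L (since p ≤ p ≤ 2p), with |w| = 2p ≥ p.
Write w = xyz as guaranteed by the lemma, with |xy| ≤ p and |y| ≥ 1.
Since the first p symbols of w are all a's and |xy| ≤ p, y lies entirely in the leading a-block: y = a^k for some k with 1 ≤ k ≤ p.
Pump with i = 2: xy^2z = a^{p+k} b^p. Now n = p+k > p = m, so the condition n ≤ m fails. Thus xy^2z ∉ L.
Contradiction. Therefore L is not regular.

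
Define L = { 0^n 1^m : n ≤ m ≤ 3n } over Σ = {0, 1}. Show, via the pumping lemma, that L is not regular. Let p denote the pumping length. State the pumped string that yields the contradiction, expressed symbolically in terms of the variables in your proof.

0^{p+k} 1^p

Suppose for contradiction that L is regular, and let p be the pumping length.
Take w = 0^p 1^p ∈ L (since p ≤ p ≤ 3p), with |w| = 2p ≥ p.
Write w = xyz as guaranteed by the lemma, with |xy| ≤ p and |y| ≥ 1.
Because |xy| ≤ p and w begins with p copies of 0, we have y = 0^k with 1 ≤ k ≤ p.
Pump with i = 2: xy^2z = 0^{p+k} 1^p. Now n = p+k > p = m, so the condition n ≤ m fails. Thus xy^2z ∉ L.
This is a contradiction; hence L is not regular.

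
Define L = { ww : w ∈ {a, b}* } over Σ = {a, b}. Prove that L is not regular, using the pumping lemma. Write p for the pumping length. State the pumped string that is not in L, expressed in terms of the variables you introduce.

a^{p+k} b^p a^p b^p

Suppose for contradiction that L is regular, and let p be the pumping length.
Take w = a^p b^p a^p b^p = uu where u = a^pb^p; then w ∈ L and |w| = 4p ≥ p.
The pumping lemma gives a decomposition w = xyz where |xy| ≤ p and |y| ≥ 1.
Since the first p symbols of w are all a's and |xy| ≤ p, y lies entirely in the leading a-block: y = a^k for some k with 1 ≤ k ≤ p.
Pump with i = 2: xy^2z = a^{p+k} b^p a^p b^p, of length 4p+k. Suppose this equals vv. The string starts with a and ends with b, so v does too; thus the boundary between the two copies of v is a b→a transition. There is exactly one such transition, at position 2p+k, so |v| = 2p+k and |vv| = 4p+2k ≠ 4p+k since k ≥ 1. So xy^2z ∉ L.
This is a contradiction; hence L is not regular.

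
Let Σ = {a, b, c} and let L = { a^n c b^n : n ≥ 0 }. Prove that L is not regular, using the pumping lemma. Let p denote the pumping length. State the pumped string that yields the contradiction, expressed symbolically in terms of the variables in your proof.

a^{p+k} c b^p

Assume L is regular. Let p be the pumping length given by the pumping lemma.
Take w = a^p c b^p ∈ L with |w| = 2p+1 ≥ p.
Write w = xyz as guaranteed by the lemma, with |xy| ≤ p and |y| > 0.
Since the first p symbols of w are all a's and |xy| ≤ p, y lies entirely in the leading a-block: y = a^k for some k with 1 ≤ k ≤ p.
Pump with i = 2: xy^2z = a^{p+k} c b^p, which would require p+k = p. But k ≥ 1, so xy^2z ∉ L.
This contradicts the pumping lemma, so L is not regular.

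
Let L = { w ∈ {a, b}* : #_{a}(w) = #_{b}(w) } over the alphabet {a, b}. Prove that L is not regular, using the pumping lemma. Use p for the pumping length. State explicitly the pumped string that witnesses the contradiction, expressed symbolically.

Toward a contradiction, assume L is regular with pumping length p.
Choose w = a^p b^p ∈ L with |w| = 2p ≥ p.
By the pumping lemma, w = xyz with |xy| ≤ p and |y| > 0.
Because |xy| ≤ p and w begins with p copies of a, we have y = a^k with 1 ≤ k ≤ p.
Pump with i = 2: xy^2z = a^{p+k} b^p has p+k occurrences of a but only p of b. Since k ≥ 1 the counts differ, so xy^2z ∉ L.
Contradiction. Therefore L is not regular.

a^{p+k} b^p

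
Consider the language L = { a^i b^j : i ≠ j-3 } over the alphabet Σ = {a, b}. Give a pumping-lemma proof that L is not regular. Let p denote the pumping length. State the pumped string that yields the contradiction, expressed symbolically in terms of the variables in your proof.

a^{p+p!} b^{p+p!+3}

Assume L is regular. Let p be the pumping length given by the pumping lemma.
Choose w = a^p b^{p+p!+3}. Since p ≠ (p+p!+3)-3 = p+p!, w ∈ L; and |w| ≥ p.
The pumping lemma gives a decomposition w = xyz where |xy| ≤ p and y is nonempty.
The first p characters of w are a's, so xy (and hence y) consists only of a's. Write y = a^k, 1 ≤ k ≤ p.
Since 1 ≤ k ≤ p, k divides p!; set t = 1 + p!/k. Then xy^t z has p + (p!/k)·k = p + p! copies of a. Now the a-count is p+p! and (b-count)-3 = (p+p!+3)-3 = p+p!, so i ≠ j-3 fails. So xy^t z = a^{p+p!} b^{p+p!+3} ∉ L.
This is a contradiction; hence L is not regular.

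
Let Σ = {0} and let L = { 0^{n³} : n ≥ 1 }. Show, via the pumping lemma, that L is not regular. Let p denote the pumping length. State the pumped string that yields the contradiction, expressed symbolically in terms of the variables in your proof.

0^{p³+k}

Assume L is regular; let p be its pumping constant.
Take w = 0^{p³} ∈ L with |w| = p³ ≥ p.
By the pumping lemma, w = xyz with |xy| ≤ p and |y| > 0.
Then y = 0^k for some k with 1 ≤ k ≤ p.
Pump with i = 2: xy^2z = 0^{p³+k}. Since 1 ≤ k ≤ p, p³ < p³+k ≤ p³+p < p³+3p²+3p+1 = (p+1)³, so p³+k is not a perfect cube. So xy^2z ∉ L.
This contradicts the pumping lemma, so L is not regular.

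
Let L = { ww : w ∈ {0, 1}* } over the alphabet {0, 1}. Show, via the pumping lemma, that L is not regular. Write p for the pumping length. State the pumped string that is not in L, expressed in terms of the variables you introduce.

0^{p+k} 1^p 0^p 1^p

Suppose for contradiction that L is regular, and let p be the pumping length.
Take w = 0^p 1^p 0^p 1^p = uu where u = 0^p1^p; then w ∈ L and |w| = 4p ≥ p.
By the pumping lemma, w = xyz with |xy| ≤ p and |y| ≥ 1.
The first p characters of w are 0's, so xy (and hence y) consists only of 0's. Write y = 0^k, 1 ≤ k ≤ p.
Pump with i = 2: xy^2z = 0^{p+k} 1^p 0^p 1^p, of length 4p+k. Suppose this equals vv. The string starts with 0 and ends with 1, so v does too; thus the boundary between the two copies of v is a 1→0 transition. There is exactly one such transition, at position 2p+k, so |v| = 2p+k and |vv| = 4p+2k ≠ 4p+k since k ≥ 1. So xy^2z ∉ L.
This is a contradiction; hence L is not regular.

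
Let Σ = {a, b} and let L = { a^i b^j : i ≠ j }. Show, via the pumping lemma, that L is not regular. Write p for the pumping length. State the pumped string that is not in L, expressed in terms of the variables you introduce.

a^{p+p!} b^{p+p!}

Assume L is regular. Let p be the pumping length given by the pumping lemma.
Choose w = a^p b^{p+p!}. Since p ≠ p+p!, w ∈ L; and |w| ≥ p.
Write w = xyz as guaranteed by the lemma, with |xy| ≤ p and y is nonempty.
Because |xy| ≤ p and w begins with p copies of a, we have y = a^k with 1 ≤ k ≤ p.
Since 1 ≤ k ≤ p, k divides p!; set t = 1 + p!/k. Then xy^t z has p + (p!/k)·k = p + p! copies of a. Now the a-count equals the b-count, so i ≠ j fails. So xy^t z = a^{p+p!} b^{p+p!} ∉ L.
Contradiction. Therefore L is not regular.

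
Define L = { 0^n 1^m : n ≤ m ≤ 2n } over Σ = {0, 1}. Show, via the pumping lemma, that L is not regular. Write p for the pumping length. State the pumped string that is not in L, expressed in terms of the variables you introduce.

Suppose for contradiction that L is regular, and let p be the pumping length.
Take w = 0^p 1^p ∈ L (since p ≤ p ≤ 2p), with |w| = 2p ≥ p.
Write w = xyz as guaranteed by the lemma, with |xy| ≤ p and |y| > 0.
The first p characters of w are 0's, so xy (and hence y) consists only of 0's. Write y = 0^k, 1 ≤ k ≤ p.
Pump with i = 2: xy^2z = 0^{p+k} 1^p. Now n = p+k > p = m, so the condition n ≤ m fails. Thus xy^2z ∉ L.
Contradiction. Therefore L is not regular.

0^{p+k} 1^p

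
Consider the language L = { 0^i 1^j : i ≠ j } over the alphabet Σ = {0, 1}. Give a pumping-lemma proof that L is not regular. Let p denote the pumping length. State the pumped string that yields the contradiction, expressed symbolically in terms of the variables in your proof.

0^{p+p!} 1^{p+p!}

Assume L is regular; let p be its pumping constant.
Choose w = 0^p 1^{p+p!}. Since p ≠ p+p!, w ∈ L; and |w| ≥ p.
The pumping lemma gives a decomposition w = xyz where |xy| ≤ p and y is nonempty.
Since the first p symbols of w are all 0's and |xy| ≤ p, y lies entirely in the leading 0-block: y = 0^k for some k with 1 ≤ k ≤ p.
Since 1 ≤ k ≤ p, k divides p!; set t = 1 + p!/k. Then xy^t z has p + (p!/k)·k = p + p! copies of 0. Now the 0-count equals the 1-count, so i ≠ j fails. So xy^t z = 0^{p+p!} 1^{p+p!} ∉ L.
Contradiction. Therefore L is not regular.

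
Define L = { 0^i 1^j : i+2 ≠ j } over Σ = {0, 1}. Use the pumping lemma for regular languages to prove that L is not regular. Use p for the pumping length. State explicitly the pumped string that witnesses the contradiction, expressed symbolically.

0^{p+p!} 1^{p+p!+2}

Assume L is regular. Let p be the pumping length given by the pumping lemma.
Choose w = 0^p 1^{p+p!+2}. Since p ≠ (p+p!+2)-2 = p+p!, w ∈ L; and |w| ≥ p.
The pumping lemma gives a decomposition w = xyz where |xy| ≤ p and y is nonempty.
Since the first p symbols of w are all 0's and |xy| ≤ p, y lies entirely in the leading 0-block: y = 0^k for some k with 1 ≤ k ≤ p.
Since 1 ≤ k ≤ p, k divides p!; set t = 1 + p!/k. Then xy^t z has p + (p!/k)·k = p + p! copies of 0. Now the 0-count is p+p! and (1-count)-2 = (p+p!+2)-2 = p+p!, so i+2 ≠ j fails. So xy^t z = 0^{p+p!} 1^{p+p!+2} ∉ L.
This is a contradiction; hence L is not regular.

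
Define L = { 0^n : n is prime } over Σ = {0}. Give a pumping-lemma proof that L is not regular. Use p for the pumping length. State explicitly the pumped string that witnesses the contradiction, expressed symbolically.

0^{q(1+k)}

Assume L is regular. Let p be the pumping length given by the pumping lemma.
Let q be a prime with q ≥ p+2 (infinitely many primes exist), and take w = 0^q ∈ L with |w| = q ≥ p.
Write w = xyz as guaranteed by the lemma, with |xy| ≤ p and |y| ≥ 1.
Then y = 0^k for some k with 1 ≤ k ≤ p.
Since 1 ≤ k ≤ p, |xz| = q-k. Pump with i = q+1: |xy^{q+1}z| = (q-k)+(q+1)k = q+qk = q(1+k), which is composite (both factors ≥ 2). So xy^{q+1}z = 0^{q(1+k)} ∉ L.
This contradicts the pumping lemma, so L is not regular.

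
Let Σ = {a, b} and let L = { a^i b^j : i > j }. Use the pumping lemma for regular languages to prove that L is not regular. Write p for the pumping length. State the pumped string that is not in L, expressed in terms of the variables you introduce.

Assume L is regular. Let p be the pumping length given by the pumping lemma.
Choose w = a^{p+1} b^p ∈ L, with |w| = 2p+1 ≥ p.
Write w = xyz as guaranteed by the lemma, with |xy| ≤ p and |y| > 0.
Since the first p symbols of w are all a's and |xy| ≤ p, y lies entirely in the leading a-block: y = a^k for some k with 1 ≤ k ≤ p.
Consider xy^0z = xz = a^{p+1-k} b^p. Since k ≥ 1, the a-count p+1-k is at most p, so i > j fails; thus xz ∉ L.
This is a contradiction; hence L is not regular.

a^{p+1-k} b^p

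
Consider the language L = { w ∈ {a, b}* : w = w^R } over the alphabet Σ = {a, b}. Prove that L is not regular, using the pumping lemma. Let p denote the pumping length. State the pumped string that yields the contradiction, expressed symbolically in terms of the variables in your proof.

a^{p+k} b a^p

Assume L is regular; let p be its pumping constant.
Take w = a^p b a^p, a palindrome of length 2p+1 ≥ p.
Write w = xyz as guaranteed by the lemma, with |xy| ≤ p and |y| > 0.
Since the first p symbols of w are all a's and |xy| ≤ p, y lies entirely in the leading a-block: y = a^k for some k with 1 ≤ k ≤ p.
Pump with i = 2: xy^2z = a^{p+k} b a^p. Its reverse is a^p b a^{p+k}, which differs from xy^2z since k ≥ 1. So xy^2z is not a palindrome and xy^2z ∉ L.
Contradiction. Therefore L is not regular.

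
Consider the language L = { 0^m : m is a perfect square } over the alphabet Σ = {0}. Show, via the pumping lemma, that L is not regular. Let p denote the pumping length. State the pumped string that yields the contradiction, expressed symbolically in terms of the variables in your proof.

Toward a contradiction, assume L is regular with pumping length p.
Take w = 0^{p²} ∈ L with |w| = p² ≥ p.
The pumping lemma gives a decomposition w = xyz where |xy| ≤ p and |y| > 0.
Then y = 0^k for some k with 1 ≤ k ≤ p.
Pump with i = 2: xy^2z = 0^{p²+k}. Since 1 ≤ k ≤ p, p² < p²+k ≤ p²+p < (p+1)², so p²+k lies strictly between consecutive squares and is not a perfect square. So xy^2z ∉ L.
This is a contradiction; hence L is not regular.

0^{p²+k}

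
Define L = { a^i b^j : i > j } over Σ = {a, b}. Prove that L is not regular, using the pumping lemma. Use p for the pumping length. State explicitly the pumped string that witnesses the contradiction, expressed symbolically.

Suppose for contradiction that L is regular, and let p be the pumping length.
Choose w = a^{p+1} b^p ∈ L, with |w| = 2p+1 ≥ p.
The pumping lemma gives a decomposition w = xyz where |xy| ≤ p and y is nonempty.
Because |xy| ≤ p and w begins with p copies of a, we have y = a^k with 1 ≤ k ≤ p.
Consider xy^0z = xz = a^{p+1-k} b^p. Since k ≥ 1, the a-count p+1-k is at most p, so i > j fails; thus xz ∉ L.
This is a contradiction; hence L is not regular.

a^{p+1-k} b^p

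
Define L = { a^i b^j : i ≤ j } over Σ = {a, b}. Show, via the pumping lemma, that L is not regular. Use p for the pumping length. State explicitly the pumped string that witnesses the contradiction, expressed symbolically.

a^{p+k} b^p

Suppose for contradiction that L is regular, and let p be the pumping length.
Choose w = a^p b^p ∈ L, with |w| = 2p ≥ p.
The pumping lemma gives a decomposition w = xyz where |xy| ≤ p and |y| ≥ 1.
Because |xy| ≤ p and w begins with p copies of a, we have y = a^k with 1 ≤ k ≤ p.
Consider xy^2z = a^{p+k} b^p. Since k ≥ 1, the a-count p+k exceeds the b-count p, so i ≤ j fails; thus xy^2z ∉ L.
This is a contradiction; hence L is not regular.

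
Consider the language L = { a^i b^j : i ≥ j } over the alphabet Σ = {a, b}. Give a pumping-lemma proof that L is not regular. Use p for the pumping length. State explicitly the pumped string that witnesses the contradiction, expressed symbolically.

a^{p-k} b^p

Assume L is regular; let p be its pumping constant.
Choose w = a^p b^p ∈ L, with |w| = 2p ≥ p.
The pumping lemma gives a decomposition w = xyz where |xy| ≤ p and y is nonempty.
Because |xy| ≤ p and w begins with p copies of a, we have y = a^k with 1 ≤ k ≤ p.
Consider xy^0z = xz = a^{p-k} b^p. Since k ≥ 1, the a-count p-k is less than p, so i ≥ j fails; thus xz ∉ L.
This contradicts the pumping lemma, so L is not regular.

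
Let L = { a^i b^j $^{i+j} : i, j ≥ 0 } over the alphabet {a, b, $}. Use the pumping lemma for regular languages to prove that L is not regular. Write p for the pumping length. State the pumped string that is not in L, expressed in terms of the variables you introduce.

a^{p+k} b^p $^{2p}

Suppose for contradiction that L is regular, and let p be the pumping length.
Take w = a^p b^p $^{2p} ∈ L (with i=j=p, i+j=2p), |w| = 4p ≥ p.
The pumping lemma gives a decomposition w = xyz where |xy| ≤ p and y is nonempty.
Since the first p symbols of w are all a's and |xy| ≤ p, y lies entirely in the leading a-block: y = a^k for some k with 1 ≤ k ≤ p.
Consider xy^2z = a^{p+k} b^p $^{2p}. Now the a- and b-counts sum to 2p+k, but the $-count is 2p ≠ 2p+k. So xy^2z ∉ L.
This contradicts the pumping lemma, so L is not regular.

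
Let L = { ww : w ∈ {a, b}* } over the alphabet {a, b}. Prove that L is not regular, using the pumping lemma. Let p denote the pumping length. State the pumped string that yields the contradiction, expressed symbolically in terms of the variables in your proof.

a^{p+k} b^p a^p b^p

Suppose for contradiction that L is regular, and let p be the pumping length.
Take w = a^p b^p a^p b^p = uu where u = a^pb^p; then w ∈ L and |w| = 4p ≥ p.
Write w = xyz as guaranteed by the lemma, with |xy| ≤ p and |y| > 0.
Because |xy| ≤ p and w begins with p copies of a, we have y = a^k with 1 ≤ k ≤ p.
Pump with i = 2: xy^2z = a^{p+k} b^p a^p b^p, of length 4p+k. Suppose this equals vv. The string starts with a and ends with b, so v does too; thus the boundary between the two copies of v is a b→a transition. There is exactly one such transition, at position 2p+k, so |v| = 2p+k and |vv| = 4p+2k ≠ 4p+k since k ≥ 1. So xy^2z ∉ L.
Contradiction. Therefore L is not regular.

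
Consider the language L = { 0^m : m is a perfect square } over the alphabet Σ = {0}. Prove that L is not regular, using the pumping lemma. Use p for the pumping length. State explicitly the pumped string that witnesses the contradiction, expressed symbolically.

Assume L is regular; let p be its pumping constant.
Take w = 0^{p²} ∈ L with |w| = p² ≥ p.
The pumping lemma gives a decomposition w = xyz where |xy| ≤ p and y is nonempty.
Then y = 0^k for some k with 1 ≤ k ≤ p.
Pump with i = 2: xy^2z = 0^{p²+k}. Since 1 ≤ k ≤ p, p² < p²+k ≤ p²+p < (p+1)², so p²+k lies strictly between consecutive squares and is not a perfect square. So xy^2z ∉ L.
This contradicts the pumping lemma, so L is not regular.

0^{p²+k}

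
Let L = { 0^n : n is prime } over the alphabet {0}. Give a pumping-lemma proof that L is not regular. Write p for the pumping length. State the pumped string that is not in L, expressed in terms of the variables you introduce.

Assume L is regular. Let p be the pumping length given by the pumping lemma.
Let q be a prime with q ≥ p+2 (infinitely many primes exist), and take w = 0^q ∈ L with |w| = q ≥ p.
By the pumping lemma, w = xyz with |xy| ≤ p and |y| > 0.
Then y = 0^k for some k with 1 ≤ k ≤ p.
Since 1 ≤ k ≤ p, |xz| = q-k. Pump with i = q+1: |xy^{q+1}z| = (q-k)+(q+1)k = q+qk = q(1+k), which is composite (both factors ≥ 2). So xy^{q+1}z = 0^{q(1+k)} ∉ L.
This contradicts the pumping lemma, so L is not regular.

0^{q(1+k)}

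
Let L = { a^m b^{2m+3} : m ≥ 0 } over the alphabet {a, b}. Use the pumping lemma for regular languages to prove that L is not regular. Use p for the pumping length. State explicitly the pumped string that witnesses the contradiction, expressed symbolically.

a^{p+k} b^{2p+3}

Suppose for contradiction that L is regular, and let p be the pumping length.
Choose w = a^p b^{2p+3}, which is in L with |w| = 3p+3 ≥ p.
Write w = xyz as guaranteed by the lemma, with |xy| ≤ p and |y| > 0.
Because |xy| ≤ p and w begins with p copies of a, we have y = a^k with 1 ≤ k ≤ p.
Pump with i = 2: xy^2z = a^{p+k} b^{2p+3}. For this to lie in L we would need 2p+3 = 2(p+k)+3, which forces k = 0. But k ≥ 1, so xy^2z ∉ L.
This is a contradiction; hence L is not regular.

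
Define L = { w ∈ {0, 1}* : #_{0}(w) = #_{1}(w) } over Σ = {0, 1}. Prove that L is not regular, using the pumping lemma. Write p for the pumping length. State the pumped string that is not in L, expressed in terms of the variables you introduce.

Toward a contradiction, assume L is regular with pumping length p.
Choose w = 0^p 1^p ∈ L with |w| = 2p ≥ p.
The pumping lemma gives a decomposition w = xyz where |xy| ≤ p and |y| ≥ 1.
Since the first p symbols of w are all 0's and |xy| ≤ p, y lies entirely in the leading 0-block: y = 0^k for some k with 1 ≤ k ≤ p.
Pump with i = 2: xy^2z = 0^{p+k} 1^p has p+k occurrences of 0 but only p of 1. Since k ≥ 1 the counts differ, so xy^2z ∉ L.
Contradiction. Therefore L is not regular.

0^{p+k} 1^p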